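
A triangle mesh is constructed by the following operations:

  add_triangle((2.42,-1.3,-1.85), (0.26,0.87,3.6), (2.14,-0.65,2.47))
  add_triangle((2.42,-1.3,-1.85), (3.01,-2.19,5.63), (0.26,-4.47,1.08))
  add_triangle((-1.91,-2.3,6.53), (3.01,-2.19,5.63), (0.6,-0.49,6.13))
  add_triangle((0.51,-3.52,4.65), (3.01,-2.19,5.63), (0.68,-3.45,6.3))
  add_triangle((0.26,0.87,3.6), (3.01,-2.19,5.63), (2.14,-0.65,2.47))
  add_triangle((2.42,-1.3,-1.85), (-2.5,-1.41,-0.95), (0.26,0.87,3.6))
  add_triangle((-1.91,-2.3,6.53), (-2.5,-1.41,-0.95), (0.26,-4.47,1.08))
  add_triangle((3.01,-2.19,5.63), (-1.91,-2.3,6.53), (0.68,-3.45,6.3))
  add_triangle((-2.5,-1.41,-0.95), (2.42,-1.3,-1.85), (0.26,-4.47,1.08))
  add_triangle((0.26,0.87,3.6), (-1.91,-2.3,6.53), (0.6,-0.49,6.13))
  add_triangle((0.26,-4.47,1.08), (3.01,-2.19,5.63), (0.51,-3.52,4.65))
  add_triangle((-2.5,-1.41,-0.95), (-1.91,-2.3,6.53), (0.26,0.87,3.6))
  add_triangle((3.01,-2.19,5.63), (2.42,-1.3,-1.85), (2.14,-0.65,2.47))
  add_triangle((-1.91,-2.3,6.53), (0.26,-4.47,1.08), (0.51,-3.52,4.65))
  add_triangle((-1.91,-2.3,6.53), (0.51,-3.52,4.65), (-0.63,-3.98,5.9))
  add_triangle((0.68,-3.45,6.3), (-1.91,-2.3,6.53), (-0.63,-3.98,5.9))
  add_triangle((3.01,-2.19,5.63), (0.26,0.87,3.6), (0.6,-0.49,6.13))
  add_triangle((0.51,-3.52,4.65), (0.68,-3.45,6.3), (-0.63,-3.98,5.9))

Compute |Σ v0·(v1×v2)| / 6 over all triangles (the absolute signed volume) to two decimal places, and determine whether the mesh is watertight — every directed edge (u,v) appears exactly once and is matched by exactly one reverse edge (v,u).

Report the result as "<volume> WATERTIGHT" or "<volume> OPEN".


Per-triangle v0·(v1×v2)/6:
  t1: +0.9066
  t2: +13.5565
  t3: +8.9983
  t4: +2.4634
  t5: +2.2312
  t6: -3.0529
  t7: +13.4574
  t8: +5.6706
  t9: +6.4171
  t10: +3.1831
  t11: +6.9997
  t12: +3.9707
  t13: +2.5471
  t14: +7.1439
  t15: -1.6264
  t16: +3.7538
  t17: +2.7444
  t18: +1.3014
Σ = +80.6657 → |volume| = 80.67

Directed edges: 54 total, each appears once with its reverse present → watertight.

80.67 WATERTIGHT


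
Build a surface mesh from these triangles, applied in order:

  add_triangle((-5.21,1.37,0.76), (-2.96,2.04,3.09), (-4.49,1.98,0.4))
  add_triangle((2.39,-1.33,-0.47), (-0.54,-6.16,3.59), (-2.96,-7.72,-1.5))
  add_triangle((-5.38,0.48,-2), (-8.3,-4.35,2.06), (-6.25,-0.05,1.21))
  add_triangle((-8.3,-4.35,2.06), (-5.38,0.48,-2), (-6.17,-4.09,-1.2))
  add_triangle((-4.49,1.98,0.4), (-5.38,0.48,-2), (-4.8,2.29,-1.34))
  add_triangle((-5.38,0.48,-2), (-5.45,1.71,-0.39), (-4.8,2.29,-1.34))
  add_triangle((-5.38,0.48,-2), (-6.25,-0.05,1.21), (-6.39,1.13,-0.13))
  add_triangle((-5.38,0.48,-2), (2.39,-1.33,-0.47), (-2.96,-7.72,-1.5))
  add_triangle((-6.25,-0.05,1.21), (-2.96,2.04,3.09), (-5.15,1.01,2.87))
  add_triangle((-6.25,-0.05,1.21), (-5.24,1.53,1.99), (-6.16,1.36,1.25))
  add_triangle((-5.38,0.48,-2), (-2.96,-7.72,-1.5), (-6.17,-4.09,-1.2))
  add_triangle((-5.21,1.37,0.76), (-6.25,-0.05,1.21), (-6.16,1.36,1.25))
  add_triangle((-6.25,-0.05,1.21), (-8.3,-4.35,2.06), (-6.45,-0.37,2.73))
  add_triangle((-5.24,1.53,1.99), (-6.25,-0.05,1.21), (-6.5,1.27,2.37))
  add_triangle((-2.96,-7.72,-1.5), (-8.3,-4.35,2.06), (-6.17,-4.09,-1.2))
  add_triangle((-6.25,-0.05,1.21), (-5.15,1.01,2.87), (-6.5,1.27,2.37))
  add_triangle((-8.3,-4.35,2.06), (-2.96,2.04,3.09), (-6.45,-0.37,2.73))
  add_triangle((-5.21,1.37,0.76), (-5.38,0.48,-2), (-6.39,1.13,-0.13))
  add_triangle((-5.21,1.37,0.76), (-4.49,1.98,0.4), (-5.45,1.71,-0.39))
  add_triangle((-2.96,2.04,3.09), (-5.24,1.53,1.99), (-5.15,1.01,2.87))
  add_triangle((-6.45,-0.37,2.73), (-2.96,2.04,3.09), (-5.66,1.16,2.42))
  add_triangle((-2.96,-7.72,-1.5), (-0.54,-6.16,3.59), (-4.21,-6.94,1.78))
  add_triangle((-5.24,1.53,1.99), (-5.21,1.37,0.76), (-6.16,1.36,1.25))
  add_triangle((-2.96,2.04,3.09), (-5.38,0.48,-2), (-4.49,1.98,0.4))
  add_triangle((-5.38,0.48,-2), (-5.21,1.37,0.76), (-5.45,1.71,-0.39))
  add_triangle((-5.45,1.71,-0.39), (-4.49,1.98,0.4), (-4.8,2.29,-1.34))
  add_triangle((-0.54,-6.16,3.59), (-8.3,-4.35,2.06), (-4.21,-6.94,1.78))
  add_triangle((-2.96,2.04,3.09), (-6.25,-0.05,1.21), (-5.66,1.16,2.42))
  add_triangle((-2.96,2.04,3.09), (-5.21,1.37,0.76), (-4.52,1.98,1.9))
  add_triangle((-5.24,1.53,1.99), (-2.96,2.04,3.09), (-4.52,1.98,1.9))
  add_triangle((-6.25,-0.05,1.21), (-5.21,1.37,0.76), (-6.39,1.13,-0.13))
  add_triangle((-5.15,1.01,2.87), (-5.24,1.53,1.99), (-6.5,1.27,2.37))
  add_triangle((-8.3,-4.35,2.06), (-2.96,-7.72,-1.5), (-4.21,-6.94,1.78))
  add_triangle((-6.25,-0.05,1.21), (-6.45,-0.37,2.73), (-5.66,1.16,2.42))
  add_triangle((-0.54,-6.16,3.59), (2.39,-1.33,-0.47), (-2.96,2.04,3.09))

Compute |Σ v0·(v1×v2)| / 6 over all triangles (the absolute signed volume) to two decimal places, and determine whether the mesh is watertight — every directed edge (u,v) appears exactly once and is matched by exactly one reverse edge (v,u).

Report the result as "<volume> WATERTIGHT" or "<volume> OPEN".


Per-triangle v0·(v1×v2)/6:
  t1: +2.1244
  t2: +18.3571
  t3: +13.3249
  t4: +16.4182
  t5: -2.8248
  t6: +2.2435
  t7: +2.9973
  t8: +9.3252
  t9: -1.2702
  t10: +1.3381
  t11: +9.4926
  t12: +0.4495
  t13: +6.4593
  t14: +0.4768
  t15: +20.6604
  t16: +1.3620
  t17: +4.1990
  t18: +0.4686
  t19: +0.7612
  t20: +1.7863
  t21: +2.8743
  t22: +16.8744
  t23: +0.3229
  t24: -2.6395
  t25: +1.6314
  t26: +1.0307
  t27: +16.6537
  t28: -0.3134
  t29: -0.4676
  t30: +0.9452
  t31: +1.7044
  t32: +0.5438
  t33: +20.9056
  t34: +2.2989
  t35: +6.9990
Σ = +177.5130 → |volume| = 177.51

Directed edges: 105 total; 9 unmatched, e.g. (-5.38,0.48,-2)→(2.39,-1.33,-0.47) → open.

177.51 OPEN


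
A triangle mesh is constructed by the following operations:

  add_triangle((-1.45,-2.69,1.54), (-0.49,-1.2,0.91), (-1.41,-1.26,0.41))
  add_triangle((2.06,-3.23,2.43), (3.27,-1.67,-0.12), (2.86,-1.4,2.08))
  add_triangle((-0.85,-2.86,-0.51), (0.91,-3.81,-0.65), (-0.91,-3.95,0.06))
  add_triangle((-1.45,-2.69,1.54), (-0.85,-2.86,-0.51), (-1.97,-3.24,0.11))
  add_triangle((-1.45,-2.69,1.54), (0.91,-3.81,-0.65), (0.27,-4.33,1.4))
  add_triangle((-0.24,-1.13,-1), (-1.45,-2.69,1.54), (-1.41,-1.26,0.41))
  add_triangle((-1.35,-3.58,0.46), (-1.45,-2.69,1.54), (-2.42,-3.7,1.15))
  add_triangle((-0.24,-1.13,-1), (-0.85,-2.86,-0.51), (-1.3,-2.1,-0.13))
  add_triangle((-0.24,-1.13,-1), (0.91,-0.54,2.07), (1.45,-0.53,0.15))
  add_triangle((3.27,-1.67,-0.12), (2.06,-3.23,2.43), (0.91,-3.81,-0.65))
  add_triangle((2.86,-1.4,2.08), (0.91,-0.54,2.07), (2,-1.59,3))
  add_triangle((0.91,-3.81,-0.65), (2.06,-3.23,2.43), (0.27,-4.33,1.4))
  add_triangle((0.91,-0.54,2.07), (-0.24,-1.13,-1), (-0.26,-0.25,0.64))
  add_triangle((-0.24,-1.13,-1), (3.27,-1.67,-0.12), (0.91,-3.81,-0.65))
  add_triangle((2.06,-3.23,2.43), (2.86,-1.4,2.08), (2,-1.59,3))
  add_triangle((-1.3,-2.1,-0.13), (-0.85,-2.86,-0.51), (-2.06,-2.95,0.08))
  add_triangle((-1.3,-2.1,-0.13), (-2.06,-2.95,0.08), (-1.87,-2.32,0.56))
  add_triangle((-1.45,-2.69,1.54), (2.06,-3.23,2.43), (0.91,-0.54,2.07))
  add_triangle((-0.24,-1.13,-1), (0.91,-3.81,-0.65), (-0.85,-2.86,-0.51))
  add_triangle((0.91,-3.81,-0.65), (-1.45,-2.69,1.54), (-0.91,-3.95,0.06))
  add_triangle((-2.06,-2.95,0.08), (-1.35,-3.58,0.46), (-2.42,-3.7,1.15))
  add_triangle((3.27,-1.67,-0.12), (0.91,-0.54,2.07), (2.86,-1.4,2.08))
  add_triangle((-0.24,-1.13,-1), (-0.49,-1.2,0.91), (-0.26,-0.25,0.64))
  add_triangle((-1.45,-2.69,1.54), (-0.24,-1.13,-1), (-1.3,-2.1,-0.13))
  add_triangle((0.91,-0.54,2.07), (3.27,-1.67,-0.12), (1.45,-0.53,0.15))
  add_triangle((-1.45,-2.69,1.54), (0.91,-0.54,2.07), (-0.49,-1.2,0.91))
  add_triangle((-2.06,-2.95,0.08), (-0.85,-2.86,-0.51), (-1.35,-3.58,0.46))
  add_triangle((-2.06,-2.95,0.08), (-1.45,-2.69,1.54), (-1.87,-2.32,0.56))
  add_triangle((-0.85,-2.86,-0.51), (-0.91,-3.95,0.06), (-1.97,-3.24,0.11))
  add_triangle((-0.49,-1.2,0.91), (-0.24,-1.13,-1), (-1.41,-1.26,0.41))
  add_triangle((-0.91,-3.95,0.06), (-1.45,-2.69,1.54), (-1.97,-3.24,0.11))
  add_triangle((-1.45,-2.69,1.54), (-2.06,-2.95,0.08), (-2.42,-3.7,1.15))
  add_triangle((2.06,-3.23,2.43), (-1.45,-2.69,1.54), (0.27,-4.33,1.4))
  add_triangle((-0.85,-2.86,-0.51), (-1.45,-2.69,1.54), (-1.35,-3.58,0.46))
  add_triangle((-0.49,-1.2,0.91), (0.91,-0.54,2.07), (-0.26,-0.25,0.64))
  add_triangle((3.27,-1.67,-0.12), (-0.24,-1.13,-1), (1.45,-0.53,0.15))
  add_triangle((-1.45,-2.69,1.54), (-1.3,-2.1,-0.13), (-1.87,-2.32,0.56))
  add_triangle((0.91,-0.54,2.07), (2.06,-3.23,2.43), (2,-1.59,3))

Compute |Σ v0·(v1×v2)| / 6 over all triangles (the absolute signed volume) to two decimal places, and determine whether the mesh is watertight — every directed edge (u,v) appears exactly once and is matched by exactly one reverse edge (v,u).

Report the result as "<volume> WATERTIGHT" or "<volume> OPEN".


Per-triangle v0·(v1×v2)/6:
  t1: +0.0512
  t2: +2.6763
  t3: +0.7404
  t4: -0.7563
  t5: +1.8718
  t6: +0.5911
  t7: +0.5549
  t8: +0.2461
  t9: -0.6303
  t10: +5.3000
  t11: +0.3405
  t12: +3.1965
  t13: -0.2655
  t14: +1.4183
  t15: +1.3652
  t16: +0.0574
  t17: -0.0177
  t18: +2.6880
  t19: +0.7787
  t20: +1.3775
  t21: +0.5642
  t22: -0.1591
  t23: +0.0387
  t24: -0.3445
  t25: +0.2497
  t26: -0.0037
  t27: +0.5369
  t28: +0.2850
  t29: +0.4535
  t30: -0.3567
  t31: +1.1744
  t32: -0.1030
  t33: +2.5167
  t34: -0.0652
  t35: +0.1543
  t36: -0.0230
  t37: -0.3121
  t38: +0.3338
Σ = +26.5237 → |volume| = 26.52

Directed edges: 114 total, each appears once with its reverse present → watertight.

26.52 WATERTIGHT


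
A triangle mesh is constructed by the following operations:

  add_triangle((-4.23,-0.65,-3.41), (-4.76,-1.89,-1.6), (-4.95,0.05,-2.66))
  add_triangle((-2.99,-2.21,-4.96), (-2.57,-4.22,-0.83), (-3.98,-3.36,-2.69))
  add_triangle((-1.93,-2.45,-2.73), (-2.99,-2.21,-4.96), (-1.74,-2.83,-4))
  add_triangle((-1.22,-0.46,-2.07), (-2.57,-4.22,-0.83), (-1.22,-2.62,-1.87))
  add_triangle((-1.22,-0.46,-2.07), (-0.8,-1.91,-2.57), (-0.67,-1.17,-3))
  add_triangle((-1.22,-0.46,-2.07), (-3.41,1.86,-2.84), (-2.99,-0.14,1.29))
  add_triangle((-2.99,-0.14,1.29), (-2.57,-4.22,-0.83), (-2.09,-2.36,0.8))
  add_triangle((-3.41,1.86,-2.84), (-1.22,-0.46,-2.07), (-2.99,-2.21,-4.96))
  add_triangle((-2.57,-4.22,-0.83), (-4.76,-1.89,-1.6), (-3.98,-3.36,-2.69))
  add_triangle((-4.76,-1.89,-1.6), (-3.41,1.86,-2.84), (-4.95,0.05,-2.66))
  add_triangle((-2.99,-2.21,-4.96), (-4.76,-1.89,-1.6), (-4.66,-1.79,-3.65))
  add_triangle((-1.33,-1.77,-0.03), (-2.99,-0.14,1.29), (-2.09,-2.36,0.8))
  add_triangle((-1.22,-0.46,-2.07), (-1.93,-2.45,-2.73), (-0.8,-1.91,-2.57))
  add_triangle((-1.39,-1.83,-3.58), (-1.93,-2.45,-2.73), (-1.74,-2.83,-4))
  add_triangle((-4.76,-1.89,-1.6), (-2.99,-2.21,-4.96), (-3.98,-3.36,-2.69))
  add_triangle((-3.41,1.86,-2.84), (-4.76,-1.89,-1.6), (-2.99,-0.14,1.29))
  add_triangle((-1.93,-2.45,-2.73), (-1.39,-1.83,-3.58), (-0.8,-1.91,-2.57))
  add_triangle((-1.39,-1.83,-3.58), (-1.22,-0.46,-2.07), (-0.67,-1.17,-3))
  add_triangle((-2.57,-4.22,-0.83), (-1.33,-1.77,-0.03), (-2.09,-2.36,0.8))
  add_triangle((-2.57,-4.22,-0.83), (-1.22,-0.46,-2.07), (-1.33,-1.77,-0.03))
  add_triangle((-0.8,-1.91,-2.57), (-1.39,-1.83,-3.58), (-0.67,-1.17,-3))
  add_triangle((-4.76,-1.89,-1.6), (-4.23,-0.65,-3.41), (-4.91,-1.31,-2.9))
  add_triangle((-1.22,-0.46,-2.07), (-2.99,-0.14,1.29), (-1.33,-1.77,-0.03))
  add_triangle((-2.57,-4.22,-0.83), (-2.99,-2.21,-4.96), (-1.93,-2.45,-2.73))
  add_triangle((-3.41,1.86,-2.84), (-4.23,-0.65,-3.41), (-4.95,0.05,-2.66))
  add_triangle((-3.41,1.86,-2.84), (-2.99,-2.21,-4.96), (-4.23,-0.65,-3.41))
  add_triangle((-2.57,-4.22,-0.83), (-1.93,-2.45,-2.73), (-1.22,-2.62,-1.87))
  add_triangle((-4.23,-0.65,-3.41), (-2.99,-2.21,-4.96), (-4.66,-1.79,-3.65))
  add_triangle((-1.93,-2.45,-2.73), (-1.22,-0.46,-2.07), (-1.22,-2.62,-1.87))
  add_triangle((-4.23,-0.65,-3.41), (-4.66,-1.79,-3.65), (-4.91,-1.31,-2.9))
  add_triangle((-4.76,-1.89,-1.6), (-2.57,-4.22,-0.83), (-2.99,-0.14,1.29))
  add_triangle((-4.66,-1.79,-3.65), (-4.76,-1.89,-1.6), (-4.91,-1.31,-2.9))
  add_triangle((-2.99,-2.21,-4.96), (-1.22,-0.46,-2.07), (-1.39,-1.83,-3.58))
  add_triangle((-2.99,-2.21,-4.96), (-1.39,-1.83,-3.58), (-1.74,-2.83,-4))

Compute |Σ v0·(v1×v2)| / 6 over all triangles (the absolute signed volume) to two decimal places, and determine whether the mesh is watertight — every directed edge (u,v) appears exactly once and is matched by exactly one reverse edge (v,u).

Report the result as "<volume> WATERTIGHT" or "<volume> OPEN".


37.76 WATERTIGHT

Per-triangle v0·(v1×v2)/6:
  t1: +2.3653
  t2: +3.8083
  t3: +0.9308
  t4: -1.4184
  t5: -0.3831
  t6: -3.4787
  t7: +1.9778
  t8: +0.7209
  t9: +3.4801
  t10: -0.1683
  t11: +1.8799
  t12: -0.5941
  t13: -0.6028
  t14: -0.2901
  t15: +4.4868
  t16: +7.2589
  t17: +0.4340
  t18: +0.2669
  t19: -0.0781
  t20: -0.5612
  t21: +0.2190
  t22: +0.0119
  t23: -2.0883
  t24: +1.2057
  t25: +2.2881
  t26: +4.3975
  t27: +1.0111
  t28: +2.0620
  t29: +0.1692
  t30: +0.7594
  t31: +5.8537
  t32: +0.9974
  t33: +0.2990
  t34: +0.5349
Σ = +37.7555 → |volume| = 37.76

Directed edges: 102 total, each appears once with its reverse present → watertight.


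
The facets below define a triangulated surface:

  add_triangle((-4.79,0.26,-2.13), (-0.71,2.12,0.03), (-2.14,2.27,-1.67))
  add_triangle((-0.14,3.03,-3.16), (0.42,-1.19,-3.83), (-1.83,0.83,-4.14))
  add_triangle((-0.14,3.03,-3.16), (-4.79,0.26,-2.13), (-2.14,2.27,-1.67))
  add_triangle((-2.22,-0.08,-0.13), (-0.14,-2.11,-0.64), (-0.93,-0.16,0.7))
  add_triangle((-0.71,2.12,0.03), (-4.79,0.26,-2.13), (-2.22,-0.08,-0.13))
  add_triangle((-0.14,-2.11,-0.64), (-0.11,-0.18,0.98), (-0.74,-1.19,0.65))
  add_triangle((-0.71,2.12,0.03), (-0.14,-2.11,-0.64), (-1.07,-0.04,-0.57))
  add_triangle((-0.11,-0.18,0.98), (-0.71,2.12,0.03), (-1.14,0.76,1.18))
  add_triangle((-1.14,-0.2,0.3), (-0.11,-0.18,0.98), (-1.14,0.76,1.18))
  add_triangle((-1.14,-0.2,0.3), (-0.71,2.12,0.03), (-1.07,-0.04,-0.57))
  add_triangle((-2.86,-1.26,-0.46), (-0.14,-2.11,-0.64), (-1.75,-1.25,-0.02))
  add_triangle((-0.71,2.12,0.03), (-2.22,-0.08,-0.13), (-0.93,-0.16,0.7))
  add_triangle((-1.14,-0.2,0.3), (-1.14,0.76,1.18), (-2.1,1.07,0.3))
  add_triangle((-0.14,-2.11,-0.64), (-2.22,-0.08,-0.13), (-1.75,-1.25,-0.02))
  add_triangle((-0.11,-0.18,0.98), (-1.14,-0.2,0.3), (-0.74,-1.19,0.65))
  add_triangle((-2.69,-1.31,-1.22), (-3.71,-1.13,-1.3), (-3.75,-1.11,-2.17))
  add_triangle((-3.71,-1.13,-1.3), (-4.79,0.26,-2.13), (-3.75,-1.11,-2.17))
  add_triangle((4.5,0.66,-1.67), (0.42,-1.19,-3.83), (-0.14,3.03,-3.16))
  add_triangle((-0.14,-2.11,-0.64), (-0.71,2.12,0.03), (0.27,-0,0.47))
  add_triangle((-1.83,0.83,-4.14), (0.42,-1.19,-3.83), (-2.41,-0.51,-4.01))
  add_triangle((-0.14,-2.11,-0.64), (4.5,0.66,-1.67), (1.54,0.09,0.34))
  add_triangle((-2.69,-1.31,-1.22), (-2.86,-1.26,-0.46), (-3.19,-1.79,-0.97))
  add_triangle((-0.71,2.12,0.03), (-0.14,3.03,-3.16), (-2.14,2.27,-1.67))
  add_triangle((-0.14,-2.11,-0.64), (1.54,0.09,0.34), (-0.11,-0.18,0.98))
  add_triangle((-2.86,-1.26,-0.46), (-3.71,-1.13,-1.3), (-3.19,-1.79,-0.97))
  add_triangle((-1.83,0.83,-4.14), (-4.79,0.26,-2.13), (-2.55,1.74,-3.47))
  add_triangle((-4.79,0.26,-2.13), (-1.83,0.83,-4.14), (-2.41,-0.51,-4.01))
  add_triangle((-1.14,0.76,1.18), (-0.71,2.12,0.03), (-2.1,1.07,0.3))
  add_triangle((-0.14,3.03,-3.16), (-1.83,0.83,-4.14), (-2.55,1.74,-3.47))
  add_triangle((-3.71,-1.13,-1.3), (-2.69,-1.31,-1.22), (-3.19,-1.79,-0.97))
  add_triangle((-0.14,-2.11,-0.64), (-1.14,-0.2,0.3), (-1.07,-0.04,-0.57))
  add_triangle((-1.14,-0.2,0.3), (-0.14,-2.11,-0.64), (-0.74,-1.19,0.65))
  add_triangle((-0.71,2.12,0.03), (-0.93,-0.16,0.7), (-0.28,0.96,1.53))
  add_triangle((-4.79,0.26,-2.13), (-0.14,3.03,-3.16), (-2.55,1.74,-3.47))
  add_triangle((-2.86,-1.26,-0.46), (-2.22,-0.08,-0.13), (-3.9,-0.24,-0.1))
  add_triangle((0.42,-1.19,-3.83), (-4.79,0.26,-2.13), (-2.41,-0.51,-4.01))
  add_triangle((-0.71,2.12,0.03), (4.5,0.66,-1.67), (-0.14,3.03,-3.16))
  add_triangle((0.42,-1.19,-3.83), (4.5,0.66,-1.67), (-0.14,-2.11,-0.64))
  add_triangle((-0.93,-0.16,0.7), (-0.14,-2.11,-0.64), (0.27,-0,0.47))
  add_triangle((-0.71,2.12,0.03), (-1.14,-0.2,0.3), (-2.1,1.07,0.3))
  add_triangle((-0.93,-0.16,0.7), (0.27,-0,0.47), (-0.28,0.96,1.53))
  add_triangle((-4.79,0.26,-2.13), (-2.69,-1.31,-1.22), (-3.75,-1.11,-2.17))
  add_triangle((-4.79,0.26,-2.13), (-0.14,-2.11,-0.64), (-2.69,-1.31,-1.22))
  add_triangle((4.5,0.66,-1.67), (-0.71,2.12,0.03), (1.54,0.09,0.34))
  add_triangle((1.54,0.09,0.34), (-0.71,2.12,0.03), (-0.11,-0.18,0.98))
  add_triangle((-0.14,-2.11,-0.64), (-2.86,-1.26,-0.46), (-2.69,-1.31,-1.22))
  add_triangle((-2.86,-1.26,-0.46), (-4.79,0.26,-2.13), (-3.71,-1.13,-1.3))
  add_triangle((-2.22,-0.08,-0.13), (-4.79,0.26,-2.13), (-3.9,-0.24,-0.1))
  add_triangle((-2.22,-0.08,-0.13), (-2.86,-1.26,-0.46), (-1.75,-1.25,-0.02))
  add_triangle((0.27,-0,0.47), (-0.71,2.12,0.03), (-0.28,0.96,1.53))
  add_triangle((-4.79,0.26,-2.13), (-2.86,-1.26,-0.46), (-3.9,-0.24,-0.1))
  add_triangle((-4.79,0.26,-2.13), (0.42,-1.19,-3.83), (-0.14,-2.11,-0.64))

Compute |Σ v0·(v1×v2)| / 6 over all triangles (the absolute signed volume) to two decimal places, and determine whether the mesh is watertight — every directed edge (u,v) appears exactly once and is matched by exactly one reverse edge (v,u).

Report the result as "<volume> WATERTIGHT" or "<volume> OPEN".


Per-triangle v0·(v1×v2)/6:
  t1: +1.7882
  t2: +5.1918
  t3: +3.5931
  t4: +0.6172
  t5: +1.4797
  t6: +0.2056
  t7: +0.0632
  t8: +0.2371
  t9: +0.2003
  t10: +0.3588
  t11: +0.3963
  t12: +0.6023
  t13: +0.2866
  t14: -0.3417
  t15: +0.1777
  t16: +0.2652
  t17: +0.9008
  t18: +11.4211
  t19: -0.0824
  t20: +2.7768
  t21: +1.4989
  t22: -0.1171
  t23: +2.0876
  t24: +0.5689
  t25: +0.2388
  t26: +2.8903
  t27: +3.4156
  t28: +0.6304
  t29: +2.5859
  t30: +0.1852
  t31: +0.3564
  t32: +0.3167
  t33: +0.5373
  t34: +1.6759
  t35: -0.0657
  t36: +0.6831
  t37: +4.8237
  t38: +5.1082
  t39: +0.2230
  t40: -0.0649
  t41: +0.1147
  t42: -0.5591
  t43: +0.6313
  t44: +1.4967
  t45: +0.5655
  t46: +0.7320
  t47: +0.4677
  t48: +0.0475
  t49: +0.1638
  t50: +0.1378
  t51: +1.5537
  t52: +6.2522
Σ = +69.3197 → |volume| = 69.32

Directed edges: 156 total, each appears once with its reverse present → watertight.

69.32 WATERTIGHT


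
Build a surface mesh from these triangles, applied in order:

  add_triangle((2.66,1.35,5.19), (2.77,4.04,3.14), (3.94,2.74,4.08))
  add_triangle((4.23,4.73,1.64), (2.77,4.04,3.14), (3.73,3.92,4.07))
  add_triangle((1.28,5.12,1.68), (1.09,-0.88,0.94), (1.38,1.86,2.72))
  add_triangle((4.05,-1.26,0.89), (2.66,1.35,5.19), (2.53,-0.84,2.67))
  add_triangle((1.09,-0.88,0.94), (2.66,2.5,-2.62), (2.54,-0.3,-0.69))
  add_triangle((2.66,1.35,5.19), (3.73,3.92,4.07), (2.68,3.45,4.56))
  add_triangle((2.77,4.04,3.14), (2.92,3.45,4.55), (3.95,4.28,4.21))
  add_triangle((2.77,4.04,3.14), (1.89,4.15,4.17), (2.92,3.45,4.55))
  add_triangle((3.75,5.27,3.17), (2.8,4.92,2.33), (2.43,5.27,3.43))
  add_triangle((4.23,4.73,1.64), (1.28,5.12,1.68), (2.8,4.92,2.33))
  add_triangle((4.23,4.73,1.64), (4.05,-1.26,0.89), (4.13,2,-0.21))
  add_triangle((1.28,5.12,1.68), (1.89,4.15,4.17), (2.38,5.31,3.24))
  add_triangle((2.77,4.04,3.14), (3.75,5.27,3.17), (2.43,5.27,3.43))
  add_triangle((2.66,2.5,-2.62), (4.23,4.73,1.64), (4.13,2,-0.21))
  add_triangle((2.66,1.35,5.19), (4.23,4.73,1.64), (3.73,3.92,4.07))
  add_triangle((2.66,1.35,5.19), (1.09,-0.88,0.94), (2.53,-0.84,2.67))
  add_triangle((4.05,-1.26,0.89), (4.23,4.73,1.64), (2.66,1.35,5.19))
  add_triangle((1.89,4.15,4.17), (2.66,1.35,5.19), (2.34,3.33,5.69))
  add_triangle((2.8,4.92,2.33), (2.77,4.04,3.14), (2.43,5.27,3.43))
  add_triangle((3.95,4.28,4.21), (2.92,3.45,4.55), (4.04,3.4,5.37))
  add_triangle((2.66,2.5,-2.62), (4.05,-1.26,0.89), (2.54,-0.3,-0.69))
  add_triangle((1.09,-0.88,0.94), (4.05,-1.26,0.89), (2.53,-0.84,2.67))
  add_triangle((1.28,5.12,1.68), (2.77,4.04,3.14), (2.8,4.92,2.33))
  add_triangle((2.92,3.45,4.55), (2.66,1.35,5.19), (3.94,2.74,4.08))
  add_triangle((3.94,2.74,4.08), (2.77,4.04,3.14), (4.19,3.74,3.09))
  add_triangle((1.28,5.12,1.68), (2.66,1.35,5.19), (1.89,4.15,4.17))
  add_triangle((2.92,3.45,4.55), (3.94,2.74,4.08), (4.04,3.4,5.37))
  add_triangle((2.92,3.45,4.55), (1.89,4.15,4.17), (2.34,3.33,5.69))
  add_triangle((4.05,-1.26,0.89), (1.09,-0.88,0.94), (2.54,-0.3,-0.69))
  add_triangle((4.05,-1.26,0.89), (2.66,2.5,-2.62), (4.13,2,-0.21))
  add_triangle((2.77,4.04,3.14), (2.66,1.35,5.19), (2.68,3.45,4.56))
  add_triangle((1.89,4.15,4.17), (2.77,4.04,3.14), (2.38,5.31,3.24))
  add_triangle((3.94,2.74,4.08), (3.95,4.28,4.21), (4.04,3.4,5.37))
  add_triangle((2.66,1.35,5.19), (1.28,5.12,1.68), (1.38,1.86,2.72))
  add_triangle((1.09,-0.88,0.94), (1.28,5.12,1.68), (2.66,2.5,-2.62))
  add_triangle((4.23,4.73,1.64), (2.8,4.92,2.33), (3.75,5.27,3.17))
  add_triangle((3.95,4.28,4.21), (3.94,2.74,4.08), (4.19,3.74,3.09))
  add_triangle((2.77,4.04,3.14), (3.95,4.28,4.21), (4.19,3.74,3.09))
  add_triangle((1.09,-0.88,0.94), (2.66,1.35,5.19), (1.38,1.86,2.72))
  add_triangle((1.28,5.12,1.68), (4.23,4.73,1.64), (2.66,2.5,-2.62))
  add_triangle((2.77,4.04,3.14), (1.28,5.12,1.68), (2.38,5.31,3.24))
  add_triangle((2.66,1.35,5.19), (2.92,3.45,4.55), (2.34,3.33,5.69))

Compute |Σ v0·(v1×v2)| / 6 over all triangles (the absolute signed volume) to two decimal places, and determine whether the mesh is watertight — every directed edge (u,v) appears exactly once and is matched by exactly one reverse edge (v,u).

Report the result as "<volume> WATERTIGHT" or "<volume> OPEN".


59.83 OPEN

Per-triangle v0·(v1×v2)/6:
  t1: -3.4695
  t2: +2.1090
  t3: -1.3989
  t4: +3.2717
  t5: -0.8692
  t6: +2.3707
  t7: +0.9477
  t8: +1.5547
  t9: +0.8899
  t10: +1.7432
  t11: +6.1362
  t12: +1.4327
  t13: +0.7991
  t14: +6.1338
  t15: +2.2693
  t16: +0.3225
  t17: +17.7509
  t18: -1.1323
  t19: -0.9332
  t20: +1.1257
  t21: +1.7431
  t22: +0.7468
  t23: +1.3560
  t24: +2.7709
  t25: -1.8807
  t26: -2.1123
  t27: -0.5140
  t28: +1.5697
  t29: +0.2239
  t30: +4.5952
  t31: -1.3169
  t32: +1.3725
  t33: +1.1480
  t34: +0.4746
  t35: -5.9796
  t36: +1.2198
  t37: +1.3222
  t38: +0.8418
  t39: -0.5927
  t40: +9.0994
  t41: +0.6197
  t42: +2.0707
Σ = +59.8322 → |volume| = 59.83

Directed edges: 126 total; 6 unmatched, e.g. (4.23,4.73,1.64)→(2.77,4.04,3.14) → open.


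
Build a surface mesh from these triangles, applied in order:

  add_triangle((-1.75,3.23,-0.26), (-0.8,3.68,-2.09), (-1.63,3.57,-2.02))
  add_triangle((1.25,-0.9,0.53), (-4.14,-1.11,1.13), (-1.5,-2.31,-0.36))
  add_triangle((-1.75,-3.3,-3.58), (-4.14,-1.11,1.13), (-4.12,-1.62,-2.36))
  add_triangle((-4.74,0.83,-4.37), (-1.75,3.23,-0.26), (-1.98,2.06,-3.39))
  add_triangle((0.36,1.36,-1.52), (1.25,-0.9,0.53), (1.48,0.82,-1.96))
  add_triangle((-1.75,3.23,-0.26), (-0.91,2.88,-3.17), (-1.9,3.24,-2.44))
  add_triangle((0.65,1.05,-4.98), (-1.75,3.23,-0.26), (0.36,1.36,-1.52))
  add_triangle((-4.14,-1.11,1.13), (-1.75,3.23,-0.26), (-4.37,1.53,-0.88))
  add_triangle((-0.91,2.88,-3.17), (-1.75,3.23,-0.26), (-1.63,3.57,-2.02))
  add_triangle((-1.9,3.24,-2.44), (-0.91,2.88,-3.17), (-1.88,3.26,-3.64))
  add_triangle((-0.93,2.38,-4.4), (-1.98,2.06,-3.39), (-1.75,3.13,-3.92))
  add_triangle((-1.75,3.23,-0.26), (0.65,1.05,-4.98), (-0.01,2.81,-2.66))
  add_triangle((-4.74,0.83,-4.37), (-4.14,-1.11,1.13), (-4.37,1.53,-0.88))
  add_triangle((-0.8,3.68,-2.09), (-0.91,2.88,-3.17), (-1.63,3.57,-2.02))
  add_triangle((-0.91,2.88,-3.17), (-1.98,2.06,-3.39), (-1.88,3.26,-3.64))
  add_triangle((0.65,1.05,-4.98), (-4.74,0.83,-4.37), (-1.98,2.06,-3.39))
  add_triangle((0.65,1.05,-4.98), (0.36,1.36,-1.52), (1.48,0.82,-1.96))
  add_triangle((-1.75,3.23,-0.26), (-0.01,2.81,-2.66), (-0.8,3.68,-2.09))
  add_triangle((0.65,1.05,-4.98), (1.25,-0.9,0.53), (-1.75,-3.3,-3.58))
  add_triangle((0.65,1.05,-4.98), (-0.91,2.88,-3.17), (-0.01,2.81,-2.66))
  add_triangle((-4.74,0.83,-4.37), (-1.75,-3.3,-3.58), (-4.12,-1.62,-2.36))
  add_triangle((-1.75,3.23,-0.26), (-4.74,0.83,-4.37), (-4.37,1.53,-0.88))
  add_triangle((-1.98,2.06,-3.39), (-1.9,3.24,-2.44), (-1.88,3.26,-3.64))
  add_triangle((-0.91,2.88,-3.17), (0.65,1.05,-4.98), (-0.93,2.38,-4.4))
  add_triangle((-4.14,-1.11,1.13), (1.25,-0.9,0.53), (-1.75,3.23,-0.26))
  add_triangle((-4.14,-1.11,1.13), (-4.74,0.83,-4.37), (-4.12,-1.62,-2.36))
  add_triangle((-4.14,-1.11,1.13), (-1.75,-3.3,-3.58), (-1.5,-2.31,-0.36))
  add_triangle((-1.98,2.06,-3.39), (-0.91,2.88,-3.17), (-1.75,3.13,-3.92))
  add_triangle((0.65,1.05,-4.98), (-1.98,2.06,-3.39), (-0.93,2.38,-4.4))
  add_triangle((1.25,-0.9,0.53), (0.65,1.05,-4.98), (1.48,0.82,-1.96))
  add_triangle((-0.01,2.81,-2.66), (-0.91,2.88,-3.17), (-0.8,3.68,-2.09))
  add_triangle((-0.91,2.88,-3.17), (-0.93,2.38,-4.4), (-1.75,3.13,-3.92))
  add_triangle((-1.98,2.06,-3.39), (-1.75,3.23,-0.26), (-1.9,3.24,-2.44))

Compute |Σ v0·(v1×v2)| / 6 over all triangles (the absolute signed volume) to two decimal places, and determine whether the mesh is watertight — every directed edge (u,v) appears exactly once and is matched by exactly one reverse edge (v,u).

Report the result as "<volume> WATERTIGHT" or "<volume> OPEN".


Per-triangle v0·(v1×v2)/6:
  t1: +0.8197
  t2: +1.8026
  t3: +5.3633
  t4: +5.4453
  t5: +0.2158
  t6: +0.9917
  t7: +1.9651
  t8: +3.9156
  t9: -0.1254
  t10: +0.4812
  t11: +0.7825
  t12: -2.3889
  t13: +7.5534
  t14: +0.8049
  t15: +0.4250
  t16: +6.1131
  t17: +1.0017
  t18: -0.1036
  t19: +5.8903
  t20: +1.8155
  t21: +7.7358
  t22: +6.4550
  t23: +0.5255
  t24: +1.1657
  t25: +1.5950
  t26: +7.0652
  t27: +3.8386
  t28: -0.1071
  t29: +1.2404
  t30: +1.2463
  t31: +0.7508
  t32: +0.6098
  t33: +0.7625
Σ = +75.6521 → |volume| = 75.65

Directed edges: 99 total; 9 unmatched, e.g. (-1.5,-2.31,-0.36)→(1.25,-0.9,0.53) → open.

75.65 OPEN


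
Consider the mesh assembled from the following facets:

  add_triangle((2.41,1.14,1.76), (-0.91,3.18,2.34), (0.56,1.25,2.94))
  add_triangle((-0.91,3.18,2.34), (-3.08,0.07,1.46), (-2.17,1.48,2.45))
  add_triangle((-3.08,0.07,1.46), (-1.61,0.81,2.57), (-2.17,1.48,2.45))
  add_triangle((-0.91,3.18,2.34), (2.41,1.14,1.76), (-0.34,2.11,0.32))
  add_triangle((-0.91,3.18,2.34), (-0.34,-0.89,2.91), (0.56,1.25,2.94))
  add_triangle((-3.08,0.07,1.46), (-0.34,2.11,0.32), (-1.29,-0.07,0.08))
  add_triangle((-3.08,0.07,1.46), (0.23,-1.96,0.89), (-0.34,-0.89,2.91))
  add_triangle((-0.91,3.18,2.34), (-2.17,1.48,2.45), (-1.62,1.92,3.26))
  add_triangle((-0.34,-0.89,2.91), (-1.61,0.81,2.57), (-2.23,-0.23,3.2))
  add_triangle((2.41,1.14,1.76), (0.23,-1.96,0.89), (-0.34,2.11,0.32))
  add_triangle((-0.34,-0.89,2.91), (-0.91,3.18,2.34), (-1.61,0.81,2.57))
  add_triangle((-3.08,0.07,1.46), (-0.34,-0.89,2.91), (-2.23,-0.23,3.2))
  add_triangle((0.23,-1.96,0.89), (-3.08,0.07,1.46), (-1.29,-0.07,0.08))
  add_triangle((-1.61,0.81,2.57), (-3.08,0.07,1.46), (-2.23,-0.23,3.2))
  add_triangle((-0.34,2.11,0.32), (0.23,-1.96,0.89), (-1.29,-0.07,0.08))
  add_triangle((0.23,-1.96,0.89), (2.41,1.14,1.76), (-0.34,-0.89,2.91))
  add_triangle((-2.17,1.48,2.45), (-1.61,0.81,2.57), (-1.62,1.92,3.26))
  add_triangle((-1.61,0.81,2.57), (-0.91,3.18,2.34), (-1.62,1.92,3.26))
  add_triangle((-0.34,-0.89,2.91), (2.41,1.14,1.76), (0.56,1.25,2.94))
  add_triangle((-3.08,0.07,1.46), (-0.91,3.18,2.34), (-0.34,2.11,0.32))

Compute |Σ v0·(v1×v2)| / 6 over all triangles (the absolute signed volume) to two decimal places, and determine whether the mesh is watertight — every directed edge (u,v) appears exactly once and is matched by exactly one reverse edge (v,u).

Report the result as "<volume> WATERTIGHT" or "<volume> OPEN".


Per-triangle v0·(v1×v2)/6:
  t1: +2.4817
  t2: +0.9034
  t3: +0.7627
  t4: +1.9164
  t5: +2.3706
  t6: +0.5655
  t7: +2.2979
  t8: +0.9376
  t9: +0.9612
  t10: -1.1308
  t11: +1.9818
  t12: +0.5915
  t13: +0.5843
  t14: +1.1111
  t15: -0.5406
  t16: +2.4130
  t17: +0.3708
  t18: -0.2292
  t19: +1.9910
  t20: +1.8021
Σ = +22.1419 → |volume| = 22.14

Directed edges: 60 total, each appears once with its reverse present → watertight.

22.14 WATERTIGHT


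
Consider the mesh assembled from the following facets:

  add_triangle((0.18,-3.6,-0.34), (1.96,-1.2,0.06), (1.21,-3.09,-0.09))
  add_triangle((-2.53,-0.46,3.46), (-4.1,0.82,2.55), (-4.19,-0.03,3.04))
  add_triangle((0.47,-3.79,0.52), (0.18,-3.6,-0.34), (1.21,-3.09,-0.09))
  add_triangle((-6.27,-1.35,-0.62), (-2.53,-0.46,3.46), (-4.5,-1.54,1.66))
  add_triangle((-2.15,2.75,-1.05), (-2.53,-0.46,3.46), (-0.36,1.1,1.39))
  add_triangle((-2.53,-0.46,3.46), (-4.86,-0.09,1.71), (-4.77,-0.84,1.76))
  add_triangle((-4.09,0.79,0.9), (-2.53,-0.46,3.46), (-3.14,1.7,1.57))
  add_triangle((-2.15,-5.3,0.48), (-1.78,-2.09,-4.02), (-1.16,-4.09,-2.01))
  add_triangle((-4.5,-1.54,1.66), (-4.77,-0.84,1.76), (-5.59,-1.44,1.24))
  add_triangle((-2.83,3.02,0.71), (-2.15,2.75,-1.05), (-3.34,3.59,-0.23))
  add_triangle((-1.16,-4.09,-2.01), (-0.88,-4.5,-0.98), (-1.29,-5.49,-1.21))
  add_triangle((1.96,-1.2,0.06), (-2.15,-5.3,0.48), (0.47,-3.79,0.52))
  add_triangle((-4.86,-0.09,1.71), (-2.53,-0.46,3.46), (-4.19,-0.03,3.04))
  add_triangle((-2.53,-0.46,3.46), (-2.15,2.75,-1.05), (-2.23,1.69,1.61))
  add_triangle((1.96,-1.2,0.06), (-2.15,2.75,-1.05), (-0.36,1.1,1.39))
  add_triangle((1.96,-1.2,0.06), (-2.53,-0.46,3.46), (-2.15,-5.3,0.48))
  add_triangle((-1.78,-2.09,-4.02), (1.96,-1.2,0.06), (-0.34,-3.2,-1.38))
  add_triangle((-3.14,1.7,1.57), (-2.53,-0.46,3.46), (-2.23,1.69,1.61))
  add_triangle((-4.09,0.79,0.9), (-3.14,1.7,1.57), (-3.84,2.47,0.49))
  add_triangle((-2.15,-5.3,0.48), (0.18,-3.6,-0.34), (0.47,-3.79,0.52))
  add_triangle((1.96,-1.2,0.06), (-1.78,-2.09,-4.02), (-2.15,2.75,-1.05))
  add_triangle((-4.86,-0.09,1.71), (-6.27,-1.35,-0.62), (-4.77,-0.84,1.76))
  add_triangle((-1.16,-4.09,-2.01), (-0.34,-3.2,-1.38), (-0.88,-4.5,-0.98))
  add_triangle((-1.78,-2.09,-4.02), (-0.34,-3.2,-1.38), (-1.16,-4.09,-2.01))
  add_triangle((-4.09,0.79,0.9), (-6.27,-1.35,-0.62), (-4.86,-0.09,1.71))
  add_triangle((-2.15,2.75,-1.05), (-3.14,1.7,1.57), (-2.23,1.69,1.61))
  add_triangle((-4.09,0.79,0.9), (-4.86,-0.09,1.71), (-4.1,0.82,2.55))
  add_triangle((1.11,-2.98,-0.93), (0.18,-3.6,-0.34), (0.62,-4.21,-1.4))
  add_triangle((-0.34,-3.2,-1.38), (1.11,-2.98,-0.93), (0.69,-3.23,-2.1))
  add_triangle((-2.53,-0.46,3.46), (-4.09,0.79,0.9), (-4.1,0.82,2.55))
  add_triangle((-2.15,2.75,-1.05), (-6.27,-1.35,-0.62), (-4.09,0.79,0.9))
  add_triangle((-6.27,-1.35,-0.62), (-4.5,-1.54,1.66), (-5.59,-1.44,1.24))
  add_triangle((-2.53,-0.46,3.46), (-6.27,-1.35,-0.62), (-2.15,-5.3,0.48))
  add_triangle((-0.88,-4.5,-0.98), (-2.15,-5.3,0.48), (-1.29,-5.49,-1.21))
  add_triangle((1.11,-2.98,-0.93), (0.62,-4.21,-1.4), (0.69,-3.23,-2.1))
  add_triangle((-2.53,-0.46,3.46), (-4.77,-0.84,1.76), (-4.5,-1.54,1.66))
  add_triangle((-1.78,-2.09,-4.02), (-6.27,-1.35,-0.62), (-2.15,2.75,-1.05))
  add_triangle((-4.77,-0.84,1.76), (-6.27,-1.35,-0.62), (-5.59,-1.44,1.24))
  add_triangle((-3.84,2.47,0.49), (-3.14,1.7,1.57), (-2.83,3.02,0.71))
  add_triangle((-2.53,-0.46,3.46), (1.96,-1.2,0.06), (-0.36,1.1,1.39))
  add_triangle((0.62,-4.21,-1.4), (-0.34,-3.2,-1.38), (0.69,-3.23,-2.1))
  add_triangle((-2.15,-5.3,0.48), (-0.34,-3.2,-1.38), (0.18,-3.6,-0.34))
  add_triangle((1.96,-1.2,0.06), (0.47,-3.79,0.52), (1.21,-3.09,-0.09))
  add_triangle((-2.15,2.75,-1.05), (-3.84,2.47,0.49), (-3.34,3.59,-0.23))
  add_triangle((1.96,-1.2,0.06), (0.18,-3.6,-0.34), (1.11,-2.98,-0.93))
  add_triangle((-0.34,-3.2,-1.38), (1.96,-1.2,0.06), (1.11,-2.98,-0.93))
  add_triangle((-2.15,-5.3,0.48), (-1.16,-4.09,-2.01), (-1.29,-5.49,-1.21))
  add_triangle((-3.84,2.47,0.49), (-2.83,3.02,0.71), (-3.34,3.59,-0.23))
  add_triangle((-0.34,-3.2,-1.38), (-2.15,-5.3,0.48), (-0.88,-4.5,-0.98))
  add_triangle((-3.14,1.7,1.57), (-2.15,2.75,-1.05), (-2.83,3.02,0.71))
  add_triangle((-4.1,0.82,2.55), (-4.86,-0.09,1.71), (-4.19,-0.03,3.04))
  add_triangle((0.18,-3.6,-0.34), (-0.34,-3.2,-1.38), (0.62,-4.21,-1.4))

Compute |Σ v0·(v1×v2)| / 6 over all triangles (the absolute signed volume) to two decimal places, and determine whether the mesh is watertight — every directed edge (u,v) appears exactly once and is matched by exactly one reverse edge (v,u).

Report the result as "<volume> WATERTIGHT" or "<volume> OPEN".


Per-triangle v0·(v1×v2)/6:
  t1: +0.1203
  t2: +0.8324
  t3: +0.5220
  t4: -2.4006
  t5: +3.1499
  t6: +1.5373
  t7: +2.7326
  t8: +3.8160
  t9: +0.4887
  t10: +0.2102
  t11: +0.1778
  t12: -0.4683
  t13: +0.6230
  t14: -1.6190
  t15: +0.9389
  t16: +7.2874
  t17: +2.9923
  t18: +1.0285
  t19: +1.3002
  t20: +1.4372
  t21: +2.8795
  t22: +1.8023
  t23: +0.4244
  t24: +1.0021
  t25: +2.5206
  t26: +0.9476
  t27: +1.1678
  t28: +0.4186
  t29: -0.7337
  t30: -1.1212
  t31: +5.8416
  t32: +0.5499
  t33: +18.8153
  t34: +0.2773
  t35: +0.4923
  t36: +1.5015
  t37: +14.3997
  t38: +0.9017
  t39: +0.9692
  t40: +1.9359
  t41: +0.6315
  t42: +1.8559
  t43: +0.5333
  t44: +0.6478
  t45: +0.8393
  t46: -0.0440
  t47: +1.2177
  t48: +0.8257
  t49: -0.2202
  t50: -1.0694
  t51: +1.0936
  t52: +0.5655
Σ = +86.5757 → |volume| = 86.58

Directed edges: 156 total; 6 unmatched, e.g. (-2.15,-5.3,0.48)→(-1.78,-2.09,-4.02) → open.

86.58 OPEN


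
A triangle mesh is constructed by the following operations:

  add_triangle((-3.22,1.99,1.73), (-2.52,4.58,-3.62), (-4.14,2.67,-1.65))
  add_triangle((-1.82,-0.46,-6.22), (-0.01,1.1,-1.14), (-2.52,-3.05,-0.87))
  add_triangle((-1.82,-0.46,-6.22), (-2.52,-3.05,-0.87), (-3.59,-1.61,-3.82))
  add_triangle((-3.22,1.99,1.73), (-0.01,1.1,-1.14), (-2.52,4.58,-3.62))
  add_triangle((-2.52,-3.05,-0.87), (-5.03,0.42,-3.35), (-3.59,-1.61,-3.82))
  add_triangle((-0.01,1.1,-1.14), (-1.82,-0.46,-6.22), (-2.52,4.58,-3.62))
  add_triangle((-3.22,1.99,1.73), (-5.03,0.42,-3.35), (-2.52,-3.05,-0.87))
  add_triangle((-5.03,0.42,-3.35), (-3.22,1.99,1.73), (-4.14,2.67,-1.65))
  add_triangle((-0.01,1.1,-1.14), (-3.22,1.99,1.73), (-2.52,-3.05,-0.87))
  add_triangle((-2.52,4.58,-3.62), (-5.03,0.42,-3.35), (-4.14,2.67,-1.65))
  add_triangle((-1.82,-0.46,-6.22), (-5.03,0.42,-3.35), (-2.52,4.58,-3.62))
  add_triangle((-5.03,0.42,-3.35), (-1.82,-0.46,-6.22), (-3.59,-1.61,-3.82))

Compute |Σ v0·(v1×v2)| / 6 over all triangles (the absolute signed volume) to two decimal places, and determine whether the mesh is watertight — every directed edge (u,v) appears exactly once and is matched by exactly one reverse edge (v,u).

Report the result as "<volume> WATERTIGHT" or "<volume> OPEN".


Per-triangle v0·(v1×v2)/6:
  t1: +5.9872
  t2: -1.7799
  t3: +4.5343
  t4: +1.0618
  t5: +5.2002
  t6: +3.4195
  t7: +11.7567
  t8: +5.9521
  t9: -4.1376
  t10: +7.8395
  t11: +19.3408
  t12: +7.2845
Σ = +66.4592 → |volume| = 66.46

Directed edges: 36 total, each appears once with its reverse present → watertight.

66.46 WATERTIGHT


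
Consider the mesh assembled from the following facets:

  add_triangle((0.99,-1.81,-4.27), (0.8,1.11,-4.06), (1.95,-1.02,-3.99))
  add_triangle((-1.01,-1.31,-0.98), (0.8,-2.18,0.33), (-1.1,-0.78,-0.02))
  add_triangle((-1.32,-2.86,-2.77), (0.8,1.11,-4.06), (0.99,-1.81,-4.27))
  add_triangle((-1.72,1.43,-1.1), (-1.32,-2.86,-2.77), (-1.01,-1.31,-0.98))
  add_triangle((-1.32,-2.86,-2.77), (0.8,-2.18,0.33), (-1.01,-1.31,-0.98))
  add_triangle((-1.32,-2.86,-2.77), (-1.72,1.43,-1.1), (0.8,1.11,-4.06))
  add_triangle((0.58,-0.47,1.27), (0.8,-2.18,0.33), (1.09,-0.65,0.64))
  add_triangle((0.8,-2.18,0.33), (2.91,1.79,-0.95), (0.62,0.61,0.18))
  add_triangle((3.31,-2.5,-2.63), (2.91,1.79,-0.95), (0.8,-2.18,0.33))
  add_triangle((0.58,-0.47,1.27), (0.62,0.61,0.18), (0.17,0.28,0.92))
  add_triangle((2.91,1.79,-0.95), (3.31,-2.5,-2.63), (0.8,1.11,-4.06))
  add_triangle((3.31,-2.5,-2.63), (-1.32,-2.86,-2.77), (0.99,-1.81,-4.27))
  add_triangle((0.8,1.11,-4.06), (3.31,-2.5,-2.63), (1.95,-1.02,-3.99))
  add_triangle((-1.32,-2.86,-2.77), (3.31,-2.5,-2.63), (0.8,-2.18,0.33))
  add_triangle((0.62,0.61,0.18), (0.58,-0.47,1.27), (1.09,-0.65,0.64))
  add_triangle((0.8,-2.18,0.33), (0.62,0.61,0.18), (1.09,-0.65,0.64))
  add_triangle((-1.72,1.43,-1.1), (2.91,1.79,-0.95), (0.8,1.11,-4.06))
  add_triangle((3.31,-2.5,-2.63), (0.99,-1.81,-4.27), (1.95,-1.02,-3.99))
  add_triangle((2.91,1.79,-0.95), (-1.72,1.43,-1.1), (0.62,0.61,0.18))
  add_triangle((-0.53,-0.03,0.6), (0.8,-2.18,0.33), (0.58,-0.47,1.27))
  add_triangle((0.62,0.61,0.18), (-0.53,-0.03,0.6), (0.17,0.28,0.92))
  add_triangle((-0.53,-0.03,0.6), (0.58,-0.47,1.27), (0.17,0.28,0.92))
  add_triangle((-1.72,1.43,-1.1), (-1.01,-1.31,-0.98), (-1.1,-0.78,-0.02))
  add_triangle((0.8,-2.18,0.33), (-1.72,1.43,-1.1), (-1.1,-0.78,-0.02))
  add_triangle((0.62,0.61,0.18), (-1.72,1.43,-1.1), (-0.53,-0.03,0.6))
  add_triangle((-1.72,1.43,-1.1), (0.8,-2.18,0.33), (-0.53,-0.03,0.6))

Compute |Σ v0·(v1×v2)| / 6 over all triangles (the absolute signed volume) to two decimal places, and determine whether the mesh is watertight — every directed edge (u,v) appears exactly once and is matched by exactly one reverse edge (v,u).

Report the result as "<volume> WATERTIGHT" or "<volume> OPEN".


Per-triangle v0·(v1×v2)/6:
  t1: +2.1324
  t2: +0.5187
  t3: +4.1229
  t4: +0.8078
  t5: +0.7204
  t6: +6.1663
  t7: +0.2907
  t8: +0.5611
  t9: +3.3086
  t10: +0.1065
  t11: +8.8217
  t12: +5.1739
  t13: +1.4526
  t14: +5.3744
  t15: +0.1613
  t16: +0.0818
  t17: +4.0861
  t18: +2.3004
  t19: +0.6457
  t20: +0.3238
  t21: +0.0354
  t22: +0.0954
  t23: +0.5835
  t24: -0.3850
  t25: +0.2737
  t26: +0.4323
Σ = +48.1923 → |volume| = 48.19

Directed edges: 78 total, each appears once with its reverse present → watertight.

48.19 WATERTIGHT


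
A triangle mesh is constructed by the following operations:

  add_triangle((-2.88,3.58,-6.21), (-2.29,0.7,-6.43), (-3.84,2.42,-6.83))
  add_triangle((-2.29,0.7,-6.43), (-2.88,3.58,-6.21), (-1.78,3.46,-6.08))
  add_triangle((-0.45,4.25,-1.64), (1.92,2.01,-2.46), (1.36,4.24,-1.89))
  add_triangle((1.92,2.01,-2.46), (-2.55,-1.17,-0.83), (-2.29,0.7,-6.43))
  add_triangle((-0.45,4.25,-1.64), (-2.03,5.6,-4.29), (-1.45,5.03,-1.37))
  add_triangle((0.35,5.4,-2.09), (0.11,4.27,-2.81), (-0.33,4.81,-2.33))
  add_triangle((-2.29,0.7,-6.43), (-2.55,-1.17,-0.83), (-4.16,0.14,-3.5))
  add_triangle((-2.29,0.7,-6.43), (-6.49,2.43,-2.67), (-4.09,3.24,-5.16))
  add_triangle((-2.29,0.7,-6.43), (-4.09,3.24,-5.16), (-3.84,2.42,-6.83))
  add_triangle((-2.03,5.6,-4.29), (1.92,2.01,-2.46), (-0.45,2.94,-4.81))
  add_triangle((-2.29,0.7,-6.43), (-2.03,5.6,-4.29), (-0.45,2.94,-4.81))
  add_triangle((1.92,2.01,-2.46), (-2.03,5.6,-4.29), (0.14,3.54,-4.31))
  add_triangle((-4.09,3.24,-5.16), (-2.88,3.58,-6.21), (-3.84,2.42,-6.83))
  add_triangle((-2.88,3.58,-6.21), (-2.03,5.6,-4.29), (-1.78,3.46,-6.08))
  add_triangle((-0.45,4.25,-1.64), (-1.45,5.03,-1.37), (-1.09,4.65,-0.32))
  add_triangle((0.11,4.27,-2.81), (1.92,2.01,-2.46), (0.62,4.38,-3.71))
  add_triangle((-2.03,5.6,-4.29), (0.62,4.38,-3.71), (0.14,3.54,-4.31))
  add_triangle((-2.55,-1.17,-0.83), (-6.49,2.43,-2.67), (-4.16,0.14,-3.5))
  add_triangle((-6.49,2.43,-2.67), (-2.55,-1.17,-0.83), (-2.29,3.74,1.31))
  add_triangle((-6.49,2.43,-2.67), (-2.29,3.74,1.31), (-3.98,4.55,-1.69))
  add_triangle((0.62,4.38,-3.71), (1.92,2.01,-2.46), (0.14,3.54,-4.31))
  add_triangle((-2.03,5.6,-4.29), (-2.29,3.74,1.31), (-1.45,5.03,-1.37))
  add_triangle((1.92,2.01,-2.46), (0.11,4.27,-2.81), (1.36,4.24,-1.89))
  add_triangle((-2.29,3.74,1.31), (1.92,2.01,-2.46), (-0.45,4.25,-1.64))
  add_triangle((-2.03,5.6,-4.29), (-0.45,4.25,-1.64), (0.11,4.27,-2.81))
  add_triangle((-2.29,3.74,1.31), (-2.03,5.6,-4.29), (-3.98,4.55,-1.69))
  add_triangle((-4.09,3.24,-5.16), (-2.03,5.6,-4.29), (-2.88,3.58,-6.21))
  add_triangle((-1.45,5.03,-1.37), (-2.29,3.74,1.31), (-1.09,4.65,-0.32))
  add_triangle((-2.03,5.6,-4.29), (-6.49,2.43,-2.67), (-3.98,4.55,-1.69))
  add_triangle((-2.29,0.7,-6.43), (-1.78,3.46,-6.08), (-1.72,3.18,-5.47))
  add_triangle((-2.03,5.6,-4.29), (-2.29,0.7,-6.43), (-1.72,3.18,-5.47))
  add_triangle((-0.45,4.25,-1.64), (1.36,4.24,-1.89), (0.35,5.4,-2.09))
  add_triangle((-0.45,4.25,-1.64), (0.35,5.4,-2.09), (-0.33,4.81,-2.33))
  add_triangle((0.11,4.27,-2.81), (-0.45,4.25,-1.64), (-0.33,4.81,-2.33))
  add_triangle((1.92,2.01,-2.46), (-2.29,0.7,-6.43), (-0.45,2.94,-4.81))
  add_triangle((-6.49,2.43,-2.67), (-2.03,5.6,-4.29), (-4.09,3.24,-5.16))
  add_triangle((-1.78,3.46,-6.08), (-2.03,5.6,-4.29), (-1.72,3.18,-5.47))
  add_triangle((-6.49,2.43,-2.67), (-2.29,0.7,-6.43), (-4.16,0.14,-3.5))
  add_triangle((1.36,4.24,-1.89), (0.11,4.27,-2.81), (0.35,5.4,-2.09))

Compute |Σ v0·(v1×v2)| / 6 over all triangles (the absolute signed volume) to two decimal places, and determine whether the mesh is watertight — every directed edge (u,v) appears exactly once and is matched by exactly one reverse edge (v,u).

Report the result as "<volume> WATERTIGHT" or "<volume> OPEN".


Per-triangle v0·(v1×v2)/6:
  t1: +3.1796
  t2: +3.2034
  t3: -1.7747
  t4: -0.4324
  t5: +1.9648
  t6: +0.5982
  t7: +3.3529
  t8: +10.7346
  t9: +0.0066
  t10: +5.7940
  t11: +8.2481
  t12: -2.7282
  t13: +2.8498
  t14: +3.3629
  t15: +0.7164
  t16: +0.6899
  t17: +2.8220
  t18: +4.4466
  t19: +5.8591
  t20: +7.6178
  t21: +1.7655
  t22: +3.6203
  t23: +2.2093
  t24: +1.8997
  t25: +2.0308
  t26: +7.5162
  t27: +5.4808
  t28: +1.4505
  t29: +11.1590
  t30: -0.3833
  t31: -2.6456
  t32: -0.1578
  t33: +0.3086
  t34: -0.0411
  t35: +4.8825
  t36: +11.8196
  t37: -0.3269
  t38: +8.1104
  t39: +1.1677
Σ = +120.3773 → |volume| = 120.38

Directed edges: 117 total; 9 unmatched, e.g. (1.92,2.01,-2.46)→(-2.55,-1.17,-0.83) → open.

120.38 OPEN
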